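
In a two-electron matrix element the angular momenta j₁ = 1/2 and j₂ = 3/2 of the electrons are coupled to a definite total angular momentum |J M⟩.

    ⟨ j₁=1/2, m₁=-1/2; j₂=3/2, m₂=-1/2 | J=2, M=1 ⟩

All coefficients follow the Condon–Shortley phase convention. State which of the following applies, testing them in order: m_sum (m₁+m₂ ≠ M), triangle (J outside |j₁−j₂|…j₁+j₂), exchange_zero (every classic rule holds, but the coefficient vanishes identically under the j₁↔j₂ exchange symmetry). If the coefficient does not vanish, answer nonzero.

m-sum: m₁+m₂ = -1/2+(-1/2) = -1, M = 1  ✗ ⇒ coefficient is 0

m_sum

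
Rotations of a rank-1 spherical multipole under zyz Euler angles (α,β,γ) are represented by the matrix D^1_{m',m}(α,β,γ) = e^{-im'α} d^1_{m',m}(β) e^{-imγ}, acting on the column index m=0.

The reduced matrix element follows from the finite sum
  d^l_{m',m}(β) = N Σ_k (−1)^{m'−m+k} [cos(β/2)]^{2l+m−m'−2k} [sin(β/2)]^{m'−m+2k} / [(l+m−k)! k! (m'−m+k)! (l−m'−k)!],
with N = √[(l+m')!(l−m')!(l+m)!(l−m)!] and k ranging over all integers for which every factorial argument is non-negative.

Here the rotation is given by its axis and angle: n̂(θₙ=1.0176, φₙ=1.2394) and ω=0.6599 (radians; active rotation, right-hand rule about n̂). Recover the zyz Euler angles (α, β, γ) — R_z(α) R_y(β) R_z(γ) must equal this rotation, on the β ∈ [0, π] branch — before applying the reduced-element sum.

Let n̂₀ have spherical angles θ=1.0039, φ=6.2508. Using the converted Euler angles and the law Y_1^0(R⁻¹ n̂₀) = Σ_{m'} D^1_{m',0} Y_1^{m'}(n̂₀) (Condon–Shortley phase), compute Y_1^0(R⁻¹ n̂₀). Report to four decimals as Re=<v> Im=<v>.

Re=0.4394 Im=0.0000

Axis–angle → zyz. n̂ = (sinθₙcosφₙ, sinθₙsinφₙ, cosθₙ) = (+0.276836, +0.804554, +0.525410), ω = 0.6599.
R = I cosω + sinω [n̂]ₓ + (1−cosω) n̂n̂ᵀ gives
  R = [+0.806143, -0.275335, +0.523759; +0.368857, +0.925953, -0.080962; -0.462685, +0.258459, +0.848010]
β = atan2(√(R₁₃²+R₂₃²), R₃₃) = 0.558577; α = atan2(R₂₃, R₁₃) mod 2π = 6.129820; γ = atan2(R₃₂, −R₃₁) mod 2π = 0.509428
Need the full column D^1_{m',0} for m'=−1..1 at α=6.1298, β=0.5586, γ=0.5094.
cos(β/2)=0.961252, sin(β/2)=0.275672
d^1_{-1,0}: single k=1 term ⇒ +0.374752;  D = +0.370354-0.057249i
d^1_{0,0}: k∈[0..1] ⇒ +0.924005 -0.075995 = +0.848010;  D = +0.848010+0.000000i
d^1_{1,0}: single k=0 term ⇒ -0.374752;  D = -0.370354-0.057249i
Y_1^{m'}(θ=1.0039,φ=6.2508) and Σ D·Y over m':
  (+0.3704-0.0572i)·(+0.2913+0.0094i)  (+0.8480+0.0000i)·(+0.2624+0.0000i)  (-0.3704-0.0572i)·(-0.2913+0.0094i)
Y_1^0(R⁻¹ n̂) = +0.439353+0.000000i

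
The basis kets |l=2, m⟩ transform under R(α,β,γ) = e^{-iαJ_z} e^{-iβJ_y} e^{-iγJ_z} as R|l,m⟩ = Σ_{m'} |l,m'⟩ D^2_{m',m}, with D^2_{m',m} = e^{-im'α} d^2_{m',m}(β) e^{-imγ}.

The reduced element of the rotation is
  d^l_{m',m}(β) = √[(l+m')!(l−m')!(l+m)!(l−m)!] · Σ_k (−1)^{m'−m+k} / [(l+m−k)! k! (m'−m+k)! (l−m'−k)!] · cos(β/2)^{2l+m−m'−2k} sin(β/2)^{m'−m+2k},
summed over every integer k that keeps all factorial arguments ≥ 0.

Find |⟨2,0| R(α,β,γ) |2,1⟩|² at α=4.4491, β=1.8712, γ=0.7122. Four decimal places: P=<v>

P=0.1198

D^2_{0,1}(4.4491,1.8712,0.7122) = e^{-i·0·4.4491}·d^2_{0,1}(1.8712)·e^{-i·1·0.7122}. Compute d first:
With c≡cos(β/2)=0.593336 and s≡sin(β/2)=0.804955, N=[2·2·6·1]^{1/2}=4.898979
The bounds max(0,m−m')=1 and min(l+m,l−m')=2 give 2 terms
  k=1: (−1)^0·4.8990/(2)·0.5933^3·0.8050^1 = +0.411859
  k=2: (−1)^1·4.8990/(2)·0.5933^1·0.8050^3 = -0.758038
d^2_{0,1}(1.8712) = +0.411859 -0.758038 = -0.346179
|D^2_{0,1}|² = |d^2_{0,1}(β)|² = (-0.346179)² = 0.119840 (the z-rotation phases have unit modulus)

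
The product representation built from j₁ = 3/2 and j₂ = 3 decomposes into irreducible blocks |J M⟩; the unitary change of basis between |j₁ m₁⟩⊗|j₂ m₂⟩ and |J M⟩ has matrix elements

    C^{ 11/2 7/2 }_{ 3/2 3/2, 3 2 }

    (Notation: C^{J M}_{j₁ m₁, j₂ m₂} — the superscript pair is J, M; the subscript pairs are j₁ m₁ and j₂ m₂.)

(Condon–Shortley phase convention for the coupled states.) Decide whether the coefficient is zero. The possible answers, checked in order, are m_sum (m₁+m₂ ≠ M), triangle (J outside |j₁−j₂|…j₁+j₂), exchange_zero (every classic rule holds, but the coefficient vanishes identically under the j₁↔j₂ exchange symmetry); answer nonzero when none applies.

triangle

m-sum: m₁+m₂ = 3/2+2 = 7/2, M = 7/2  ✓
triangle: need |j₁−j₂| ≤ J ≤ j₁+j₂, i.e. J ∈ [3/2, 9/2]; J = 11/2 is outside ✗ ⇒ coefficient is 0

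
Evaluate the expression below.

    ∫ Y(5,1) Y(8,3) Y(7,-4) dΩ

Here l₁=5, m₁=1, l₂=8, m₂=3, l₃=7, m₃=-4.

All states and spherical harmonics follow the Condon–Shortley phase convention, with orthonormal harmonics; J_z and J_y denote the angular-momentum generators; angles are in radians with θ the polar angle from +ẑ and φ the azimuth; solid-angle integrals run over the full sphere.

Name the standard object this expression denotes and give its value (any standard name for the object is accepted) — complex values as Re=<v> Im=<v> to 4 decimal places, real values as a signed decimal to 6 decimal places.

This is a Gaunt coefficient — the integral of a triple product of spherical harmonics over the sphere.
m-sum 0 ✓  L=20 even ✓  3≤7≤13 ✓
Π(2lᵢ+1) = 11×17×15 = 2805
triangle coeff Δ(5,8,7) = 1/814773960
Σ_t [1,5]: t=1:−1/87091200 t=2:+1/4976640 t=3:−1/2073600 t=4:+1/4976640 t=5:−1/87091200 = -1/9676800
(3j)²=360/46189 [(5 8 7; 0 0 0)], sign=+1
Σ_t [1,4]: t=1:−1/2612736000 t=2:+1/69672960 t=3:−1/17418240 t=4:+1/34836480 = -11/746496000
(3j)²=1331/251940 [(5 8 7; 1 3 -4)], sign=+1
⇒ 4πI² = 119790/1037153
I = (+1)√(119790/1037153/(4π)) = 0.09587027

Gaunt coefficient, +0.095870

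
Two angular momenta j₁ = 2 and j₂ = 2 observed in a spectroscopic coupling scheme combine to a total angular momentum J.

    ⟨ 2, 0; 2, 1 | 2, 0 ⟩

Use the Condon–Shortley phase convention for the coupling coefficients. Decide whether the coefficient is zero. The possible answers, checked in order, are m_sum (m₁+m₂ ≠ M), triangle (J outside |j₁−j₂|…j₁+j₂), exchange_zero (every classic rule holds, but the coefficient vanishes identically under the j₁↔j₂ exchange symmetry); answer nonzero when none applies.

m-sum: m₁+m₂ = 0+1 = 1, M = 0  ✗ ⇒ coefficient is 0

m_sum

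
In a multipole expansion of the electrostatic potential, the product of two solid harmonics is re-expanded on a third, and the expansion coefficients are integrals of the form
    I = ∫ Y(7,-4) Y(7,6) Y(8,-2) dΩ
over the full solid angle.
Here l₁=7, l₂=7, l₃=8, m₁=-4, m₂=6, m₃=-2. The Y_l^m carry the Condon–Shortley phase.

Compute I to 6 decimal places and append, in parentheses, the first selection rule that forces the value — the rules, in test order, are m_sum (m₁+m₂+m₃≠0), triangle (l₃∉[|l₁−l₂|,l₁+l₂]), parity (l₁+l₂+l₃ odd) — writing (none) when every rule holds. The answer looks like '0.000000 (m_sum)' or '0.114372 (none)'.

Rules hold: Σm=0, L=22 even, 0≤8≤14.
N = 15·15·17 = 3825
Δ = 6!·8!·8!/23! = 1/22086194130
Racah Σ t=0..6: t=0:+1/18289152000 t=1:−1/248832000 t=2:+1/24883200 t=3:−1/11943936 t=4:+1/24883200 t=5:−1/248832000 t=6:+1/18289152000 = -11/975421440
⇒ 3j(7 7 8; 0 0 0)² = 1750/289731, sgn -1
Racah Σ t=5..6: t=5:−1/6967296000 t=6:+1/2612736000 = 1/4180377600
⇒ 3j(7 7 8; -4 6 -2)² = 75/7429, sgn +1
4πI² = N·(3j₀)²·(3jₘ)² = 9843750/42204149
I = -1·√(0.233241/4π) = -0.13623785
No selection rule forces the value: the integral is nonzero (none).

-0.136238 (none)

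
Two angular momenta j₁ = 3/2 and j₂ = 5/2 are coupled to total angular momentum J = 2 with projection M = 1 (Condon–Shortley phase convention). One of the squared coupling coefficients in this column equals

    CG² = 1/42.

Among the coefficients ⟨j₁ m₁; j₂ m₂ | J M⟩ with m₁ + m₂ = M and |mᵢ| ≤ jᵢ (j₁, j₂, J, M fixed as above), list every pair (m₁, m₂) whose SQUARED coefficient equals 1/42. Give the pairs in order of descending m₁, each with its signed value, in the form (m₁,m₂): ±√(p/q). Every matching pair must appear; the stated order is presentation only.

(-1/2,3/2): +√(1/42)

Admissible pairs with m₁+m₂ = M = 1: (-3/2,5/2), (-1/2,3/2), (1/2,1/2), (3/2,-1/2)
  (m₁,m₂)=(3/2,-1/2): CG² = 9/28, CG = +√(9/28)
  (m₁,m₂)=(1/2,1/2): CG² = 25/84, CG = −√(25/84)
  (m₁,m₂)=(-1/2,3/2): CG² = 1/42, CG = +√(1/42)   ← matches the target
  (m₁,m₂)=(-3/2,5/2): CG² = 5/14, CG = +√(5/14)
Pairs with CG² = 1/42: (-1/2,3/2): +√(1/42)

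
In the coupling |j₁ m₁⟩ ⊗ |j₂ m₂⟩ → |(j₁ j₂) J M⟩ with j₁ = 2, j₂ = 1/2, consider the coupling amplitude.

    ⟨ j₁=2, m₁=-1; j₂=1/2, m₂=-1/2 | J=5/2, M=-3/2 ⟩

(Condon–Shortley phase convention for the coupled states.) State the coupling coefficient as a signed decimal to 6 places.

j₁+j₂−J=0  J+j₁−j₂=4  J−j₁+j₂=1  j₁+j₂+J+1=6
(j₁±m₁, j₂±m₂, J±M) = (1,3,0,1,1,4)
P² = 144/5
sum k=0..0:
  [0] +1/6 = 1/6
S = 1/6
C² = P²·S² = 4/5 ; C = +0.894427

+0.894427  (= +√(4/5))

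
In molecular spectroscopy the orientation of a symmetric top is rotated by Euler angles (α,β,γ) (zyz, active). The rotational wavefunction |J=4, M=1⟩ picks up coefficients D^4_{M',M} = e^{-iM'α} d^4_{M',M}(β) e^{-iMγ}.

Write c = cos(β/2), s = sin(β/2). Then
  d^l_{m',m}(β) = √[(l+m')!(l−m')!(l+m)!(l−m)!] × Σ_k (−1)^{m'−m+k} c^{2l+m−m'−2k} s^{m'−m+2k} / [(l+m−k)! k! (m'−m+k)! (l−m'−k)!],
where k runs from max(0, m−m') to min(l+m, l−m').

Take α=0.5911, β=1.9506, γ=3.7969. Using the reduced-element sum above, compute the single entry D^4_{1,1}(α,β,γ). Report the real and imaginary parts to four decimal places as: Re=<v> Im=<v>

Split into d^4_{1,1}(β=1.9506) × two z-phases.
With c≡cos(β/2)=0.560920 and s≡sin(β/2)=0.827870, N=[120·6·120·6]^{1/2}=720.000000
k∈{0,1,2,3} keeps every argument non-negative
  k=0: (−1)^0·720.0000/(720)·0.5609^8·0.8279^0 = +0.009800
  k=1: (−1)^1·720.0000/(48)·0.5609^6·0.8279^2 = -0.320199
  k=2: (−1)^2·720.0000/(24)·0.5609^4·0.8279^4 = +1.394996
  k=3: (−1)^3·720.0000/(72)·0.5609^2·0.8279^6 = -1.012919
d^4_{1,1}(1.9506) = +0.009800 -0.320199 +1.394996 -1.012919 = +0.071677
D = (+0.830328-0.557275i)·(+0.071677)·(-0.792861+0.609403i) = -0.022846+0.067939i

Re=-0.0228 Im=0.0679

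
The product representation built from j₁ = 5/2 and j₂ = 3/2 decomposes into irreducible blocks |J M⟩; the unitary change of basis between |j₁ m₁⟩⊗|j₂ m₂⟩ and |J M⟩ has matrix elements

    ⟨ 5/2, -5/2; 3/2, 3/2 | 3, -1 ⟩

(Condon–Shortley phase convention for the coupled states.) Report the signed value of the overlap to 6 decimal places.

−√(1/8) ≈ -0.353553

√[7·1!4!2!/8! · 0!5!3!0!2!4!] = √(288)
  +(−1)^1/∏(1,0,4,2,0,0)! = -1/48  (running -1/48)
⟨..|..⟩ = √(288)·(-1/48) = -0.353553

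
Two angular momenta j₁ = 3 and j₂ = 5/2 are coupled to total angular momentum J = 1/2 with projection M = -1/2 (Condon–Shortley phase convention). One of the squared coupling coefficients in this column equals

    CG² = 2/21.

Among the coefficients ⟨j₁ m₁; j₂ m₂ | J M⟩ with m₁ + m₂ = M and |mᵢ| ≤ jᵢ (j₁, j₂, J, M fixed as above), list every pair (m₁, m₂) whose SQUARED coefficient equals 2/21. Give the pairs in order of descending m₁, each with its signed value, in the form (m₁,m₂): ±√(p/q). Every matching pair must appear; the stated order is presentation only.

(1,-3/2): −√(2/21)

Admissible pairs with m₁+m₂ = M = -1/2: (-3,5/2), (-2,3/2), (-1,1/2), (0,-1/2), (1,-3/2), (2,-5/2)
  (m₁,m₂)=(2,-5/2): CG² = 1/21, CG = +√(1/21)
  (m₁,m₂)=(1,-3/2): CG² = 2/21, CG = −√(2/21)   ← matches the target
  (m₁,m₂)=(0,-1/2): CG² = 1/7, CG = +√(1/7)
  (m₁,m₂)=(-1,1/2): CG² = 4/21, CG = −√(4/21)
  (m₁,m₂)=(-2,3/2): CG² = 5/21, CG = +√(5/21)
  (m₁,m₂)=(-3,5/2): CG² = 2/7, CG = −√(2/7)
Pairs with CG² = 2/21: (1,-3/2): −√(2/21)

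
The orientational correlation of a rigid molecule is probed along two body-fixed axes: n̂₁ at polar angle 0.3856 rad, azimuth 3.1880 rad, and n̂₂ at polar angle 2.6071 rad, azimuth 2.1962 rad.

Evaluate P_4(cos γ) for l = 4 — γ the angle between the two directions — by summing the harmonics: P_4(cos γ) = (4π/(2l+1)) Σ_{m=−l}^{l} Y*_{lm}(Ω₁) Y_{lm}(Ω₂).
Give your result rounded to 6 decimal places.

-0.417197

Addition theorem: P_4(cos γ) = (4π/9) Σ_m Y*_{lm}(Ω₁) Y_{lm}(Ω₂), m = −4…4:
  m=-4: (0.00870 + 0.00163j) × (-0.02390 - 0.01780j) = -0.00018 - 0.00019j  (running Σ = -0.00018 - 0.00019j)
  m=-3: (-0.06111 - 0.00856j) × (-0.13579 + 0.04281j) = 0.00866 - 0.00145j  (running Σ = 0.00849 - 0.00165j)
  m=-2: (0.23605 + 0.02197j) × (-0.11423 + 0.34472j) = -0.03454 + 0.07886j  (running Σ = -0.02605 + 0.07722j)
  m=-1: (-0.49569 - 0.02302j) × (0.26510 + 0.36712j) = -0.12295 - 0.18808j  (running Σ = -0.14901 - 0.11086j)
  m=0: (0.32179 + 0.00000j) × (-0.00243 + 0.00000j) = -0.00078 + 0.00000j  (running Σ = -0.14979 - 0.11086j)
  m=1: (0.49569 - 0.02302j) × (-0.26510 + 0.36712j) = -0.12295 + 0.18808j  (running Σ = -0.27274 + 0.07722j)
  m=2: (0.23605 - 0.02197j) × (-0.11423 - 0.34472j) = -0.03454 - 0.07886j  (running Σ = -0.30728 - 0.00165j)
  m=3: (0.06111 - 0.00856j) × (0.13579 + 0.04281j) = 0.00866 + 0.00145j  (running Σ = -0.29862 - 0.00019j)
  m=4: (0.00870 - 0.00163j) × (-0.02390 + 0.01780j) = -0.00018 + 0.00019j  (running Σ = -0.29880 + 0.00000j)
Σ over m = -0.29880 + 0.00000j; ×(4π/9) → -0.41720 + 0.00000j. Real part: -0.417197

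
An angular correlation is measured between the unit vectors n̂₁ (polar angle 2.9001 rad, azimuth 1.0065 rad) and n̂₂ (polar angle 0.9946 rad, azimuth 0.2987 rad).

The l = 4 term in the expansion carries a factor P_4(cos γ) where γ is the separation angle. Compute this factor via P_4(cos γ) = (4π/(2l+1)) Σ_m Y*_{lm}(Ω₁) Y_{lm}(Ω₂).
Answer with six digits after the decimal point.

-0.068963

Term-by-term m-sum for l=4 (normalisation 4π/9 = 1.396263):
  m=-4: Y*=(-0.000917, -0.001120)  Y=(0.080342, -0.203513)  product (-0.000302, 0.000097)
  m=-3: Y*=(0.016500, -0.002025)  Y=(0.251174, -0.313996)  product (0.003509, -0.005689)
  m=-2: Y*=(-0.045847, 0.096831)  Y=(0.209639, -0.142623)  product (0.004199, 0.026838)
  m=-1: Y*=(-0.211493, -0.334138)  Y=(-0.190468, 0.058648)  product (0.059879, 0.051239)
  m=+0: Y*=(0.616385, -0.000000)  Y=(-0.298452, 0.000000)  product (-0.183961, 0.000000)
  m=+1: Y*=(0.211493, -0.334138)  Y=(0.190468, 0.058648)  product (0.059879, -0.051239)
  m=+2: Y*=(-0.045847, -0.096831)  Y=(0.209639, 0.142623)  product (0.004199, -0.026838)
  m=+3: Y*=(-0.016500, -0.002025)  Y=(-0.251174, -0.313996)  product (0.003509, 0.005689)
  m=+4: Y*=(-0.000917, 0.001120)  Y=(0.080342, 0.203513)  product (-0.000302, -0.000097)
Total Σ_m = (-0.049391, -0.000000). Multiply by 1.396263: (-0.068963, -0.000000). P_4(cos γ) = -0.068963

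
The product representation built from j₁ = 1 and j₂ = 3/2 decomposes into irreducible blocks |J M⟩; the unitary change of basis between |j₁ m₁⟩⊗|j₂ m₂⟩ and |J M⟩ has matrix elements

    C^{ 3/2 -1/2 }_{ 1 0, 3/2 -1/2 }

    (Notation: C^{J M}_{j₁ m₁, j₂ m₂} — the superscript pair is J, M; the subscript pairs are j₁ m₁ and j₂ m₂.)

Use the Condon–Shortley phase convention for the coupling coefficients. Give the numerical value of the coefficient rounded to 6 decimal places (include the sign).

j₁+j₂−J=1  J+j₁−j₂=1  J−j₁+j₂=2  j₁+j₂+J+1=5
(j₁±m₁, j₂±m₂, J±M) = (1,1,1,2,1,2)
P² = 4/15
sum k=0..1:
  [0] +1/1 = 1
  [1] −1/2 = -1/2
S = 1/2
C² = P²·S² = 1/15 ; C = +0.258199

+0.258199  (= +√(1/15))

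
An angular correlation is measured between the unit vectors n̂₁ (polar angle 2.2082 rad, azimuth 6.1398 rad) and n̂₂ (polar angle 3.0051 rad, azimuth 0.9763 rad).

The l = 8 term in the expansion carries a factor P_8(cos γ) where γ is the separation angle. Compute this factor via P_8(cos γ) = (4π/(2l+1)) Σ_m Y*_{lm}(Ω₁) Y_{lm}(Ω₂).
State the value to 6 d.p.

Term-by-term m-sum for l=8 (normalisation 4π/17 = 0.739198):
  m=-8: Y*=(0.036870, -0.081746)  Y=(0.000000, -0.000000)  product (-0.000000, -0.000000)
  m=-7: Y*=(-0.142691, 0.224046)  Y=(-0.000002, 0.000001)  product (0.000000, -0.000000)
  m=-6: Y*=(0.285197, -0.331481)  Y=(0.000030, 0.000014)  product (0.000013, -0.000006)
  m=-5: Y*=(-0.282758, 0.246464)  Y=(-0.000074, -0.000434)  product (0.000128, 0.000105)
  m=-4: Y*=(-0.006556, 0.004235)  Y=(-0.003191, 0.003055)  product (0.000008, -0.000034)
  m=-3: Y*=(0.322809, -0.148108)  Y=(0.032072, 0.006926)  product (0.011379, -0.002514)
  m=-2: Y*=(-0.179171, 0.052837)  Y=(-0.064169, -0.159821)  product (0.019942, 0.025245)
  m=-1: Y*=(-0.275873, 0.039830)  Y=(-0.317924, 0.470241)  product (0.068977, -0.142390)
  m=+0: Y*=(0.232838, -0.000000)  Y=(0.804301, 0.000000)  product (0.187272, 0.000000)
  m=+1: Y*=(0.275873, 0.039830)  Y=(0.317924, 0.470241)  product (0.068977, 0.142390)
  m=+2: Y*=(-0.179171, -0.052837)  Y=(-0.064169, 0.159821)  product (0.019942, -0.025245)
  m=+3: Y*=(-0.322809, -0.148108)  Y=(-0.032072, 0.006926)  product (0.011379, 0.002514)
  m=+4: Y*=(-0.006556, -0.004235)  Y=(-0.003191, -0.003055)  product (0.000008, 0.000034)
  m=+5: Y*=(0.282758, 0.246464)  Y=(0.000074, -0.000434)  product (0.000128, -0.000105)
  m=+6: Y*=(0.285197, 0.331481)  Y=(0.000030, -0.000014)  product (0.000013, 0.000006)
  m=+7: Y*=(0.142691, 0.224046)  Y=(0.000002, 0.000001)  product (0.000000, 0.000000)
  m=+8: Y*=(0.036870, 0.081746)  Y=(0.000000, 0.000000)  product (-0.000000, 0.000000)
Σ over m = (0.388165, 0.000000); ×(4π/17) → (0.286931, 0.000000). Real part: 0.286931

0.286931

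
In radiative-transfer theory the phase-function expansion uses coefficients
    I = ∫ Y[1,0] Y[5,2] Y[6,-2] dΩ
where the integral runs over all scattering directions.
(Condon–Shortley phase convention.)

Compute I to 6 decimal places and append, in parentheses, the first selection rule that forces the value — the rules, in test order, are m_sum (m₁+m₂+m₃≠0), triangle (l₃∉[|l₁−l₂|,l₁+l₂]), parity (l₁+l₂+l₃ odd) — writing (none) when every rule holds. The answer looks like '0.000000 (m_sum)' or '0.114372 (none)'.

Rules hold: Σm=0, L=12 even, 4≤6≤6.
N = 3·11·13 = 429
Δ = 0!·2!·10!/13! = 1/858
Racah Σ t=0..0: t=0:+1/14400 = 1/14400
⇒ 3j(1 5 6; 0 0 0)² = 6/143, sgn +1
Racah Σ t=0..0: t=0:+1/30240 = 1/30240
⇒ 3j(1 5 6; 0 2 -2)² = 16/429, sgn +1
4πI² = N·(3j₀)²·(3jₘ)² = 96/143
I = +1·√(0.671329/4π) = 0.23113338
No selection rule forces the value: the integral is nonzero (none).

0.231133 (none)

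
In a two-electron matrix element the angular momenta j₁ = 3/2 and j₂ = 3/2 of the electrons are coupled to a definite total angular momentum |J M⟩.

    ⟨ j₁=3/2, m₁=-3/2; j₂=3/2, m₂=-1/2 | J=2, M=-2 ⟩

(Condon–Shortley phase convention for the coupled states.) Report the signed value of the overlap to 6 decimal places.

triangle: 1!*2!*2!/6! = 4/720
(j±m)!: 0!*3!*1!*2!*0!*4! = 288
prefactor² = (2J+1)*Δ*N² = 8
  k=1: −1/(1!*0!*2!*0!*0!*2!) = -1/4
Σ = -1/4  ⇒  CG² = 8*(-1/4)² = 1/2
CG = −√(1/2) = -0.707107

-0.707107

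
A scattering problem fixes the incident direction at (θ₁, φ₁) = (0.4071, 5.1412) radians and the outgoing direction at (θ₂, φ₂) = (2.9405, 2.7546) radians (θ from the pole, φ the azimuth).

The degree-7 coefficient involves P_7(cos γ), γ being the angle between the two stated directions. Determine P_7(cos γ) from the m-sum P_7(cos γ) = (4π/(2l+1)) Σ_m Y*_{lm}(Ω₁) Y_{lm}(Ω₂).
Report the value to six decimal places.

-0.111410

Expand P_7 via completeness: Σ_{m} conj(Y_{7,m}) at Ω₁ times Y_{7,m} at Ω₂ —
  term(m=-7) = (-0.000000, -0.000000)   from Y*(Ω₁)=(-0.000106, -0.000755), Y(Ω₂)=(0.000006, -0.000003)
  term(m=-6) = (0.000000, -0.000001)   from Y*(Ω₁)=(0.005578, -0.003565), Y(Ω₂)=(0.000079, -0.000085)
  term(m=-5) = (0.000038, -0.000028)   from Y*(Ω₁)=(0.029886, 0.019294), Y(Ω₂)=(0.000477, -0.001252)
  term(m=-4) = (0.001420, 0.000174)   from Y*(Ω₁)=(-0.018983, 0.130499), Y(Ω₂)=(-0.000248, -0.010849)
  term(m=-3) = (0.013568, 0.016300)   from Y*(Ω₁)=(-0.323154, 0.094453), Y(Ω₂)=(-0.025099, -0.057776)
  term(m=-2) = (-0.008253, 0.135549)   from Y*(Ω₁)=(-0.352523, -0.407511), Y(Ω₂)=(-0.180233, -0.176165)
  term(m=-1) = (-0.158881, 0.149501)   from Y*(Ω₁)=(0.148127, -0.323999), Y(Ω₂)=(-0.567086, -0.231112)
  term(m=+0) = (0.171228, 0.000000)   from Y*(Ω₁)=(-0.308306, -0.000000), Y(Ω₂)=(-0.555383, 0.000000)
  term(m=+1) = (-0.158881, -0.149501)   from Y*(Ω₁)=(-0.148127, -0.323999), Y(Ω₂)=(0.567086, -0.231112)
  term(m=+2) = (-0.008253, -0.135549)   from Y*(Ω₁)=(-0.352523, 0.407511), Y(Ω₂)=(-0.180233, 0.176165)
  term(m=+3) = (0.013568, -0.016300)   from Y*(Ω₁)=(0.323154, 0.094453), Y(Ω₂)=(0.025099, -0.057776)
  term(m=+4) = (0.001420, -0.000174)   from Y*(Ω₁)=(-0.018983, -0.130499), Y(Ω₂)=(-0.000248, 0.010849)
  term(m=+5) = (0.000038, 0.000028)   from Y*(Ω₁)=(-0.029886, 0.019294), Y(Ω₂)=(-0.000477, -0.001252)
  term(m=+6) = (0.000000, 0.000001)   from Y*(Ω₁)=(0.005578, 0.003565), Y(Ω₂)=(0.000079, 0.000085)
  term(m=+7) = (-0.000000, 0.000000)   from Y*(Ω₁)=(0.000106, -0.000755), Y(Ω₂)=(-0.000006, -0.000003)
Σ over m = (-0.132986, -0.000000); ×(4π/15) → (-0.111410, -0.000000). Real part: -0.111410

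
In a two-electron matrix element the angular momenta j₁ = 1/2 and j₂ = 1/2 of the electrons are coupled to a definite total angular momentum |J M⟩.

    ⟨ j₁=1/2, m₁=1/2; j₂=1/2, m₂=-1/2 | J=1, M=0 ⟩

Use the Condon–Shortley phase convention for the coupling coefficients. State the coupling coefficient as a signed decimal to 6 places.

+0.707107  (= +√(1/2))

√[3·0!1!1!/3! · 1!0!0!1!1!1!] = √(1/2)
  +(−1)^0/∏(0,0,0,0,1,1)! = 1  (running 1)
⟨..|..⟩ = √(1/2)·(1) = +0.707107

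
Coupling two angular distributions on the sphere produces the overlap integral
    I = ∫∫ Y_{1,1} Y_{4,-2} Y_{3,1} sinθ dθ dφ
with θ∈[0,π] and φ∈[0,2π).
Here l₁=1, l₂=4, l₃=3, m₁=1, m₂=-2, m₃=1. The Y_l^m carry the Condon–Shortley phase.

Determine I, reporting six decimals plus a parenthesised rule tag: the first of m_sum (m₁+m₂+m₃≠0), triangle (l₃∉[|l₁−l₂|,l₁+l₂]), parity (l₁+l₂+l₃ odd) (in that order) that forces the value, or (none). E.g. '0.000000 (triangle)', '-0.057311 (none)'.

Rules hold: Σm=0, L=8 even, 3≤3≤5.
N = 3·9·7 = 189
Δ = 2!·0!·6!/9! = 1/252
Racah Σ t=1..1: t=1:−1/36 = -1/36
⇒ 3j(1 4 3; 0 0 0)² = 4/63, sgn +1
Racah Σ t=0..0: t=0:+1/96 = 1/96
⇒ 3j(1 4 3; 1 -2 1)² = 5/84, sgn +1
4πI² = N·(3j₀)²·(3jₘ)² = 5/7
I = +1·√(0.714286/4π) = 0.23841361
No selection rule forces the value: the integral is nonzero (none).

0.238414 (none)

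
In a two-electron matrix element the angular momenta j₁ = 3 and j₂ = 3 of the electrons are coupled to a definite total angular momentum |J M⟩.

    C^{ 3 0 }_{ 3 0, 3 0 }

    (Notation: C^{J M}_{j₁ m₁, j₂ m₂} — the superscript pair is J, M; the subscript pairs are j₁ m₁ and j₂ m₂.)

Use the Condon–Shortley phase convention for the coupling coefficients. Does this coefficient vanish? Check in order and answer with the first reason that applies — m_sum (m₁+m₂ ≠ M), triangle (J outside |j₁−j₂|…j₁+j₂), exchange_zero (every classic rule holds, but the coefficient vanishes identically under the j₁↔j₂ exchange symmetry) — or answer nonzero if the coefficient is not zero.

exchange_zero

m-sum: m₁+m₂ = 0+0 = 0, M = 0  ✓
triangle: |j₁−j₂| = 0 ≤ J = 3 ≤ j₁+j₂ = 6  ✓
exchange: j₁=j₂ and m₁=m₂, and (−1)^(j₁+j₂−J) = (−1)^3 = −1 forces ⟨j₁m₁;j₂m₂|JM⟩ = −⟨j₂m₂;j₁m₁|JM⟩ = −⟨j₁m₁;j₂m₂|JM⟩ ⇒ the coefficient vanishes identically
Racah sum check: Σ_k collapses to 0 ⇒ CG = 0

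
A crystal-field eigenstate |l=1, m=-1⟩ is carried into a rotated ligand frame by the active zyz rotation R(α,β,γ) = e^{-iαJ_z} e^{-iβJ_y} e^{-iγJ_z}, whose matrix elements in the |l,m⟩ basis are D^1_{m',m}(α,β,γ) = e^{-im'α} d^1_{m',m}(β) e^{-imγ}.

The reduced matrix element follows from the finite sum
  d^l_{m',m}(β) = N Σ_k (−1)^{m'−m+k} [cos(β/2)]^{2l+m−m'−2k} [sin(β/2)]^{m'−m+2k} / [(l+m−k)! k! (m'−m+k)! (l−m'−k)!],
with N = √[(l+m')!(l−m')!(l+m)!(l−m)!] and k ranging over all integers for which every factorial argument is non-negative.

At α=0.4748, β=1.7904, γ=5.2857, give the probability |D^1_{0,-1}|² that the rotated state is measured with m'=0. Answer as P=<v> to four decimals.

P=0.4763

First d^1_{0,-1}(β=1.7904), then the phase factors e^{-i(0)α} and e^{-i(-1)γ}:
Half-angle: c=0.625363, s=0.780334. N=√(1·1·1·2)=1.414214
Admissible k: 0..0 (factorial args all ≥0)
  k=0: (−1)^1·1.4142/(1)·0.6254^1·0.7803^1 = -0.690125
d^1_{0,-1}(1.7904) = -0.690125
|D^1_{0,-1}|² = |d^1_{0,-1}(β)|² = (-0.690125)² = 0.476272 (the z-rotation phases have unit modulus)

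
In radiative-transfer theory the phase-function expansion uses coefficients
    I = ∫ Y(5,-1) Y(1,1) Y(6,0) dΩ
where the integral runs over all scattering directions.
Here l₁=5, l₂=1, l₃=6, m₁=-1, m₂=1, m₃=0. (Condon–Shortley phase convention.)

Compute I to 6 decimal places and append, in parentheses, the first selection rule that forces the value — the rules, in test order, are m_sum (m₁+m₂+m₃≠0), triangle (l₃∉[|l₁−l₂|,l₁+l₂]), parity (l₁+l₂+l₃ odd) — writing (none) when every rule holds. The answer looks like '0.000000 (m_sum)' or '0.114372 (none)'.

m-sum 0 ✓  L=12 even ✓  4≤6≤6 ✓
Π(2lᵢ+1) = 11×3×13 = 429
triangle coeff Δ(5,1,6) = 1/858
Σ_t [0,0]: t=0:+1/14400 = 1/14400
(3j)²=6/143 [(5 1 6; 0 0 0)], sign=+1
Σ_t [0,0]: t=0:+1/34560 = 1/34560
(3j)²=5/286 [(5 1 6; -1 1 0)], sign=+1
⇒ 4πI² = 45/143
I = (+1)√(45/143/(4π)) = 0.15824621
No selection rule forces the value: the integral is nonzero (none).

0.158246 (none)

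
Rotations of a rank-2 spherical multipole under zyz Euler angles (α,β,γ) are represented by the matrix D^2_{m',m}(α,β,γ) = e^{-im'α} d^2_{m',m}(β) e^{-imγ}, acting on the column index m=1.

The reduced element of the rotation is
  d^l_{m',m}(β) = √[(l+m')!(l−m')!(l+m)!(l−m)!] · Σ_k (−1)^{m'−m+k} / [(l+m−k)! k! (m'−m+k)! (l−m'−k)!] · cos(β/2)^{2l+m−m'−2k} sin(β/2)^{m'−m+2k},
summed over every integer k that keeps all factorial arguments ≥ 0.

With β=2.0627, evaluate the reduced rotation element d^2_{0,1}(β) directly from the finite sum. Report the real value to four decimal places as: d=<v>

d=-0.5099

d^2_{0,1}(β=2.0627) via the finite sum:
With c≡cos(β/2)=0.513661 and s≡sin(β/2)=0.857993, N=[2·2·6·1]^{1/2}=4.898979
k: max(0,(1)−(0))=1 … min(2+(1),2−(0))=2
  k=1: (−1)^0·4.8990/(2)·0.5137^3·0.8580^1 = +0.284832
  k=2: (−1)^1·4.8990/(2)·0.5137^1·0.8580^3 = -0.794701
d^2_{0,1}(2.0627) = +0.284832 -0.794701 = -0.509869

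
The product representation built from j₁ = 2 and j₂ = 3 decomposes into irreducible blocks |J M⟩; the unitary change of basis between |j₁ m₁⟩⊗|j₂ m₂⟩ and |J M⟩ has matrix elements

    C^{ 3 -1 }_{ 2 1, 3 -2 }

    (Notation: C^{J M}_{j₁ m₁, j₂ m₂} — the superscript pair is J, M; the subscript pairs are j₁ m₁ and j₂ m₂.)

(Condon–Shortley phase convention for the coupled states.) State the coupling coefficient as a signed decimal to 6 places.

j₁+j₂−J=2  J+j₁−j₂=2  J−j₁+j₂=4  j₁+j₂+J+1=9
(j₁±m₁, j₂±m₂, J±M) = (3,1,1,5,2,4)
P² = 64
sum k=0..1:
  [0] +1/12 = 1/12
  [1] −1/48 = -1/48
S = 1/16
C² = P²·S² = 1/4 ; C = +0.500000

+√(1/4) ≈ +0.500000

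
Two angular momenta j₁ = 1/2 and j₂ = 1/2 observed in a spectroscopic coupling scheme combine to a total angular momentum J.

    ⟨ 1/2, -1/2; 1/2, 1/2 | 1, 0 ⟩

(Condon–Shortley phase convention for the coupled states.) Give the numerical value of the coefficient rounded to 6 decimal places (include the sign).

triangle: 0!*1!*1!/3! = 1/6
(j±m)!: 0!*1!*1!*0!*1!*1! = 1
prefactor² = (2J+1)*Δ*N² = 1/2
  k=0: +1/(0!*0!*1!*1!*0!*0!) = 1
Σ = 1  ⇒  CG² = 1/2*1² = 1/2
CG = +√(1/2) = +0.707107

+√(1/2) = +0.707107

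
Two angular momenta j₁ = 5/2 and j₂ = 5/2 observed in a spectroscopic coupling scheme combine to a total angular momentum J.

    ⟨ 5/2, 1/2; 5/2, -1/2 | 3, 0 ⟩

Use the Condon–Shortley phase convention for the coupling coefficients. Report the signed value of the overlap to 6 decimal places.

−√(4/45) = -0.298142

j₁+j₂−J=2  J+j₁−j₂=3  J−j₁+j₂=3  j₁+j₂+J+1=9
(j₁±m₁, j₂±m₂, J±M) = (3,2,2,3,3,3)
P² = 36/5
sum k=0..2:
  [0] +1/8 = 1/8
  [1] −1/4 = -1/4
  [2] +1/72 = 1/72
S = -1/9
C² = P²·S² = 4/45 ; C = -0.298142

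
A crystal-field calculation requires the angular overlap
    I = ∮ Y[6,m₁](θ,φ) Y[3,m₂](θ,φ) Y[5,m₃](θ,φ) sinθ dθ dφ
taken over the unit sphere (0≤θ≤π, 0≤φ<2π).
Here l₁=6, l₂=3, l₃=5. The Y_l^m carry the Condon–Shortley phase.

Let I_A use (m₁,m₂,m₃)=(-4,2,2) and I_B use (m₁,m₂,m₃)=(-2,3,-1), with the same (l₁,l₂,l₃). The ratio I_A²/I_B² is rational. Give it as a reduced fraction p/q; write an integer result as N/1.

l's match ⇒ only the (l;m) 3-j factors differ between A and B.
A: triangle coeff Δ(6,3,5) = 1/675675; Σ_t [3,4]: t=3:−1/60480 t=4:+1/34560 = 1/80640; (3j)²=6/1001 [(6 3 5; -4 2 2)], sign=-1
B: triangle coeff Δ(6,3,5) = 1/675675; Σ_t [4,4]: t=4:+1/27648 = 1/27648; (3j)²=10/429 [(6 3 5; -2 3 -1)], sign=+1
I_A²/I_B² = (6/1001)/(10/429) = 9/35

9/35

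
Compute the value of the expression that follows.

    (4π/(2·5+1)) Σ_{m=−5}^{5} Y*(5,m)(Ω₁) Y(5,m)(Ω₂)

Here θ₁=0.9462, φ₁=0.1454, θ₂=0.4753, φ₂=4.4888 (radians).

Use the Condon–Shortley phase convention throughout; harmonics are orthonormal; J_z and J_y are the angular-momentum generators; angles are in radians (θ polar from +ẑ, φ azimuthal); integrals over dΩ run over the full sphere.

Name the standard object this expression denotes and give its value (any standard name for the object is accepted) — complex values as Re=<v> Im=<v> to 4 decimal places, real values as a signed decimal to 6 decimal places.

Legendre polynomial (addition theorem), +0.287921

This sum is the spherical-harmonic addition theorem: it equals the Legendre polynomial P_l(cos γ) of the angle γ between the two directions.
Expand P_5 via completeness: Σ_{m} conj(Y_{5,m}) at Ω₁ times Y_{5,m} at Ω₂ —
  term(m=-5) = -0.001462-0.000411i   from Y*(Ω₁)=+0.121815+0.108358i, Y(Ω₂)=-0.008374+0.004075i
  term(m=-4) = +0.002014+0.021172i   from Y*(Ω₁)=+0.310547+0.204171i, Y(Ω₂)=+0.035824+0.044624i
  term(m=-3) = +0.069560-0.034796i   from Y*(Ω₁)=+0.347739+0.162097i, Y(Ω₂)=+0.126010-0.158802i
  term(m=-2) = -0.005402-0.004913i   from Y*(Ω₁)=+0.016161+0.004837i, Y(Ω₂)=-0.390308-0.187184i
  term(m=-1) = +0.055924-0.144620i   from Y*(Ω₁)=-0.342360-0.050133i, Y(Ω₂)=-0.099363+0.436970i
  term(m=+0) = +0.010764+0.000000i   from Y*(Ω₁)=-0.107376-0.000000i, Y(Ω₂)=-0.100246+0.000000i
  term(m=+1) = +0.055924+0.144620i   from Y*(Ω₁)=+0.342360-0.050133i, Y(Ω₂)=+0.099363+0.436970i
  term(m=+2) = -0.005402+0.004913i   from Y*(Ω₁)=+0.016161-0.004837i, Y(Ω₂)=-0.390308+0.187184i
  term(m=+3) = +0.069560+0.034796i   from Y*(Ω₁)=-0.347739+0.162097i, Y(Ω₂)=-0.126010-0.158802i
  term(m=+4) = +0.002014-0.021172i   from Y*(Ω₁)=+0.310547-0.204171i, Y(Ω₂)=+0.035824-0.044624i
  term(m=+5) = -0.001462+0.000411i   from Y*(Ω₁)=-0.121815+0.108358i, Y(Ω₂)=+0.008374+0.004075i
Total Σ_m = +0.252032+0.000000i. Multiply by 1.142397: +0.287921+0.000000i. P_5(cos γ) = 0.287921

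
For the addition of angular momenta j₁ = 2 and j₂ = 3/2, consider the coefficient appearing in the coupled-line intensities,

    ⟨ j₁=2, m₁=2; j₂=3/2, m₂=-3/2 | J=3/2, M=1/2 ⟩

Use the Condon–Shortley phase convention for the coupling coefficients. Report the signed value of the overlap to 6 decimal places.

triangle: 2!*2!*1!/6! = 4/720
(j±m)!: 4!*0!*0!*3!*2!*1! = 288
prefactor² = (2J+1)*Δ*N² = 32/5
  k=0: +1/(0!*2!*0!*0!*2!*1!) = 1/4
Σ = 1/4  ⇒  CG² = 32/5*(1/4)² = 2/5
CG = +√(2/5) = +0.632456

+√(2/5) ≈ +0.632456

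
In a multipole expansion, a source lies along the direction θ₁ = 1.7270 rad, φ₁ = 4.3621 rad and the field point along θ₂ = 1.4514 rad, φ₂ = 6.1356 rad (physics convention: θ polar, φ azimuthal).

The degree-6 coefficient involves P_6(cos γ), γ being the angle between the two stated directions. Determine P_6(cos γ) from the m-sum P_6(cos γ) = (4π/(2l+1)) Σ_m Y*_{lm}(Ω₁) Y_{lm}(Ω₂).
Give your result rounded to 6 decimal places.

Expand P_6 via completeness: Σ_{m} conj(Y_{6,m}) at Ω₁ times Y_{6,m} at Ω₂ —
  m=-6: Y*=+0.227272+0.387059i  Y=+0.292911+0.358328i  product -0.072123+0.194812i
  m=-5: Y*=+0.240886-0.043995i  Y=+0.142302+0.129394i  product +0.039971+0.024909i
  m=-4: Y*=-0.042085+0.245702i  Y=-0.243091-0.162883i  product +0.050251-0.052873i
  m=-3: Y*=+0.231748+0.132668i  Y=-0.195153-0.092532i  product -0.032950-0.047335i
  m=-2: Y*=-0.141814+0.119588i  Y=+0.230779+0.070169i  product -0.041119+0.017648i
  m=-1: Y*=+0.093276+0.255303i  Y=+0.220770+0.032821i  product +0.012213+0.059425i
  m=+0: Y*=-0.167825-0.000000i  Y=-0.227134+0.000000i  product +0.038119+0.000000i
  m=+1: Y*=-0.093276+0.255303i  Y=-0.220770+0.032821i  product +0.012213-0.059425i
  m=+2: Y*=-0.141814-0.119588i  Y=+0.230779-0.070169i  product -0.041119-0.017648i
  m=+3: Y*=-0.231748+0.132668i  Y=+0.195153-0.092532i  product -0.032950+0.047335i
  m=+4: Y*=-0.042085-0.245702i  Y=-0.243091+0.162883i  product +0.050251+0.052873i
  m=+5: Y*=-0.240886-0.043995i  Y=-0.142302+0.129394i  product +0.039971-0.024909i
  m=+6: Y*=+0.227272-0.387059i  Y=+0.292911-0.358328i  product -0.072123-0.194812i
Total Σ_m = -0.049395+0.000000i. Multiply by 0.966644: -0.047747+0.000000i. P_6(cos γ) = -0.047747

-0.047747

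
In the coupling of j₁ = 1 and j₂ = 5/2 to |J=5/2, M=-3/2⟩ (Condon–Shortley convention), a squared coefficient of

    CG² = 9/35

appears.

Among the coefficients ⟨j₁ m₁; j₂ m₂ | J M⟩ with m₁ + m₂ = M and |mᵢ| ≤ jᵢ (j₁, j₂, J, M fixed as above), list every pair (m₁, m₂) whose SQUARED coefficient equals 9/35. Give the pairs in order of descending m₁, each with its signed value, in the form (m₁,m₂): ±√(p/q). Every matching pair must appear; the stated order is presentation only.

(0,-3/2): +√(9/35)

Admissible pairs with m₁+m₂ = M = -3/2: (-1,-1/2), (0,-3/2), (1,-5/2)
  (m₁,m₂)=(1,-5/2): CG² = 2/7, CG = +√(2/7)
  (m₁,m₂)=(0,-3/2): CG² = 9/35, CG = +√(9/35)   ← matches the target
  (m₁,m₂)=(-1,-1/2): CG² = 16/35, CG = −√(16/35)
Pairs with CG² = 9/35: (0,-3/2): +√(9/35)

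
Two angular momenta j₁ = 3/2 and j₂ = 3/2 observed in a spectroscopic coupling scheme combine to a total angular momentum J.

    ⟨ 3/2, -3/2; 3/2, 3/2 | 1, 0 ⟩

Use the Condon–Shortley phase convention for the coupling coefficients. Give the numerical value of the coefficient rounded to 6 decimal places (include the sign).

triangle: 2!*1!*1!/5! = 2/120
(j±m)!: 0!*3!*3!*0!*1!*1! = 36
prefactor² = (2J+1)*Δ*N² = 9/5
  k=2: +1/(2!*0!*1!*1!*0!*0!) = 1/2
Σ = 1/2  ⇒  CG² = 9/5*(1/2)² = 9/20
CG = +√(9/20) = +0.670820

+0.670820  (= +√(9/20))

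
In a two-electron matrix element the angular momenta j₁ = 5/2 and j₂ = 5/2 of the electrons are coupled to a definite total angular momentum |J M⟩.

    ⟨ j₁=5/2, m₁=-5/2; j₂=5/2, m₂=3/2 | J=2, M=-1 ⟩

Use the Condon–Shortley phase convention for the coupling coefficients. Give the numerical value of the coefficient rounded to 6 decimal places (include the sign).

j₁+j₂−J=3  J+j₁−j₂=2  J−j₁+j₂=2  j₁+j₂+J+1=8
(j₁±m₁, j₂±m₂, J±M) = (0,5,4,1,1,3)
P² = 360/7
sum k=3..3:
  [3] −1/12 = -1/12
S = -1/12
C² = P²·S² = 5/14 ; C = -0.597614

−√(5/14) = -0.597614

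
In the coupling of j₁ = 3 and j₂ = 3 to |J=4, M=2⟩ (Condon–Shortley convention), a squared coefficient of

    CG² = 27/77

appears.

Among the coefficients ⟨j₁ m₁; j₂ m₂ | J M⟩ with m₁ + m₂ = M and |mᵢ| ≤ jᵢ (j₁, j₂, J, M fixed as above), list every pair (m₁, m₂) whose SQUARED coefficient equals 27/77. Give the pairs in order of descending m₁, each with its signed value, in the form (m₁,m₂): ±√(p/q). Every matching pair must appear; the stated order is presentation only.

Admissible pairs with m₁+m₂ = M = 2: (-1,3), (0,2), (1,1), (2,0), (3,-1)
  (m₁,m₂)=(3,-1): CG² = 27/77, CG = +√(27/77)   ← matches the target
  (m₁,m₂)=(2,0): CG² = 3/154, CG = +√(3/154)
  (m₁,m₂)=(1,1): CG² = 20/77, CG = −√(20/77)
  (m₁,m₂)=(0,2): CG² = 3/154, CG = +√(3/154)
  (m₁,m₂)=(-1,3): CG² = 27/77, CG = +√(27/77)   ← matches the target
Pairs with CG² = 27/77: (3,-1): +√(27/77); (-1,3): +√(27/77)

(3,-1): +√(27/77); (-1,3): +√(27/77)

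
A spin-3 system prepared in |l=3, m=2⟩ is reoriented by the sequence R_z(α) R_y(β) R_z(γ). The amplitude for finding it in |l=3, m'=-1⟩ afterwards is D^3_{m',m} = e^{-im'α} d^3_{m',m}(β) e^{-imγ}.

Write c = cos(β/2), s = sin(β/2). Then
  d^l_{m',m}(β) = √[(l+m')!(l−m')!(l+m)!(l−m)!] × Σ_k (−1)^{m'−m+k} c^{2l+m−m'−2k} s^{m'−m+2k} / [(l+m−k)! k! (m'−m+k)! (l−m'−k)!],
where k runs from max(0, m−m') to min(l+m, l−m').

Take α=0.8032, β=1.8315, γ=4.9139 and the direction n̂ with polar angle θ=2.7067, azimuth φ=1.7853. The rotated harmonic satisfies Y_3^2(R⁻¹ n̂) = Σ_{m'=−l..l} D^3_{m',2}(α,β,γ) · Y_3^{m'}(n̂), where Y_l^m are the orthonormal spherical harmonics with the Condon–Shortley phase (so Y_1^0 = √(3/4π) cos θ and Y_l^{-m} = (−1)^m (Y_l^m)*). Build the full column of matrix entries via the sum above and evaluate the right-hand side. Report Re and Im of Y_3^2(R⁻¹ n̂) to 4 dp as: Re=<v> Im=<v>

Need the full column D^3_{m',2} for m'=−3..3 at α=0.8032, β=1.8315, γ=4.9139.
cos(β/2)=0.609196, sin(β/2)=0.793020
d^3_{-3,2}: single k=5 term ⇒ +0.468007;  D = +0.197555-0.424267i
d^3_{-2,2}: k∈[4..5] ⇒ +0.733871 -0.248716 = +0.485155;  D = -0.174271-0.452775i
d^3_{-1,2}: k∈[3..4] ⇒ +0.713104 -0.604195 = +0.108910;  D = -0.100305-0.042429i
d^3_{0,2}: k∈[2..3] ⇒ +0.474413 -0.803916 = -0.329503;  D = +0.303103-0.129231i
d^3_{1,2}: k∈[1..2] ⇒ +0.210411 -0.713104 = -0.502693;  D = +0.179236-0.469654i
d^3_{2,2}: k∈[0..1] ⇒ +0.051114 -0.433078 = -0.381964;  D = -0.162218-0.345806i
d^3_{3,2}: single k=0 term ⇒ -0.162984;  D = -0.154244-0.052655i
Y_3^{m'}(θ=2.7067,φ=1.7853) and Σ D·Y over m':
  (+0.1976-0.4243i)·(+0.0187+0.0250i)  (-0.1743-0.4528i)·(+0.1496-0.0684i)  (-0.1003-0.0424i)·(-0.0902-0.4141i)  (+0.3031-0.1292i)·(-0.3765+0.0000i)  (+0.1792-0.4697i)·(+0.0902-0.4141i)  (-0.1622-0.3458i)·(+0.1496+0.0684i)  (-0.1542-0.0527i)·(-0.0187+0.0250i)
Y_3^2(R⁻¹ n̂) = -0.340120-0.147096i

Re=-0.3401 Im=-0.1471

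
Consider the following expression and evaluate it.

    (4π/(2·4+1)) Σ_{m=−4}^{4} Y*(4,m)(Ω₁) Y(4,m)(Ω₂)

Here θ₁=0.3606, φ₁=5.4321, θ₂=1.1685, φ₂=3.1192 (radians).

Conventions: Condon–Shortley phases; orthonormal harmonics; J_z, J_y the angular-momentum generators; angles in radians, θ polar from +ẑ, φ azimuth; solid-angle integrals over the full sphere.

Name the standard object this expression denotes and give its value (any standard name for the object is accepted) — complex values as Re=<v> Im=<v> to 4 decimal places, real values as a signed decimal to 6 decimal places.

This sum is the spherical-harmonic addition theorem: it equals the Legendre polynomial P_l(cos γ) of the angle γ between the two directions.
Summing Y*_{l m}(θ₁,φ₁)·Y_{l m}(θ₂,φ₂) over m ∈ [−4, 4]; prefactor 4π/(2·4+1) = 1.396263:
  m=-4: Y*=-0.00662 + 0.00178j  Y=0.31598 + 0.02838j  product -0.00214 + 0.00037j
  m=-3: Y*=-0.04279 - 0.02855j  Y=-0.38095 - 0.02563j  product 0.01557 + 0.01197j
  m=-2: Y*=-0.02798 - 0.21174j  Y=0.02068 + 0.00093j  product -0.00038 - 0.00440j
  m=-1: Y*=0.32209 - 0.36745j  Y=0.32834 + 0.00735j  product 0.10846 - 0.11828j
  m=+0: Y*=0.37688 + 0.00000j  Y=-0.08213 + 0.00000j  product -0.03096 + 0.00000j
  m=+1: Y*=-0.32209 - 0.36745j  Y=-0.32834 + 0.00735j  product 0.10846 + 0.11828j
  m=+2: Y*=-0.02798 + 0.21174j  Y=0.02068 - 0.00093j  product -0.00038 + 0.00440j
  m=+3: Y*=0.04279 - 0.02855j  Y=0.38095 - 0.02563j  product 0.01557 - 0.01197j
  m=+4: Y*=-0.00662 - 0.00178j  Y=0.31598 - 0.02838j  product -0.00214 - 0.00037j
Accumulated sum 0.21205 - 0.00000j; after 4π/(2l+1) scaling, 0.29608 - 0.00000j ⇒ P_4 = 0.296084

Legendre polynomial (addition theorem), +0.296084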